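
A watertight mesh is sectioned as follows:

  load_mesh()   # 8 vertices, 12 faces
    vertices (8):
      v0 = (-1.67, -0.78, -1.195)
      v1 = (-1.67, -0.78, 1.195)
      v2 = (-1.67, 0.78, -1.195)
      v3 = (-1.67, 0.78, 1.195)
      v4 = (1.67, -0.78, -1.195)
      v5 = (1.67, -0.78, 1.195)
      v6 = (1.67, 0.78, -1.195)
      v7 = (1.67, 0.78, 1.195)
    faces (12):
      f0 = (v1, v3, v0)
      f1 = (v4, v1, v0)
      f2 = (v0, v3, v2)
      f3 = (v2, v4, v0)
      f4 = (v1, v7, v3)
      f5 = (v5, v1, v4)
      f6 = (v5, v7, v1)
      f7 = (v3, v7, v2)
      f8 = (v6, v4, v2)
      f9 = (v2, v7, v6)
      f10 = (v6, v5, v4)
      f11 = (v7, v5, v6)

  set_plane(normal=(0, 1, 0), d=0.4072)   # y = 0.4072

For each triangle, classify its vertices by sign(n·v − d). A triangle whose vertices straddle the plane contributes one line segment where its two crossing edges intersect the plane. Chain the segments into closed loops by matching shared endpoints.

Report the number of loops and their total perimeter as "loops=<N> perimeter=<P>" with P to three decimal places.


loops=1 perimeter=11.460

Straddling triangles (8 of 12):
  (v1,v3,v0) [-+-] → (-1.67, 0.4072, 1.195)–(-1.67, 0.4072, 0.623851)  len=0.5711
  (v0,v3,v2) [-++] → (-1.67, 0.4072, 0.623851)–(-1.67, 0.4072, -1.195)  len=1.8189
  (v2,v4,v0) [+--] → (-0.871826, 0.4072, -1.195)–(-1.67, 0.4072, -1.195)  len=0.7982
  (v1,v7,v3) [-++] → (0.871826, 0.4072, 1.195)–(-1.67, 0.4072, 1.195)  len=2.5418
  (v5,v7,v1) [-+-] → (1.67, 0.4072, 1.195)–(0.871826, 0.4072, 1.195)  len=0.7982
  (v6,v4,v2) [+-+] → (1.67, 0.4072, -1.195)–(-0.871826, 0.4072, -1.195)  len=2.5418
  (v6,v5,v4) [+--] → (1.67, 0.4072, -0.623851)–(1.67, 0.4072, -1.195)  len=0.5711
  (v7,v5,v6) [+-+] → (1.67, 0.4072, 1.195)–(1.67, 0.4072, -0.623851)  len=1.8189

Chained into 1 loop(s):
  loop 1: 8 segments, perimeter = 11.4600
Total perimeter = 11.460


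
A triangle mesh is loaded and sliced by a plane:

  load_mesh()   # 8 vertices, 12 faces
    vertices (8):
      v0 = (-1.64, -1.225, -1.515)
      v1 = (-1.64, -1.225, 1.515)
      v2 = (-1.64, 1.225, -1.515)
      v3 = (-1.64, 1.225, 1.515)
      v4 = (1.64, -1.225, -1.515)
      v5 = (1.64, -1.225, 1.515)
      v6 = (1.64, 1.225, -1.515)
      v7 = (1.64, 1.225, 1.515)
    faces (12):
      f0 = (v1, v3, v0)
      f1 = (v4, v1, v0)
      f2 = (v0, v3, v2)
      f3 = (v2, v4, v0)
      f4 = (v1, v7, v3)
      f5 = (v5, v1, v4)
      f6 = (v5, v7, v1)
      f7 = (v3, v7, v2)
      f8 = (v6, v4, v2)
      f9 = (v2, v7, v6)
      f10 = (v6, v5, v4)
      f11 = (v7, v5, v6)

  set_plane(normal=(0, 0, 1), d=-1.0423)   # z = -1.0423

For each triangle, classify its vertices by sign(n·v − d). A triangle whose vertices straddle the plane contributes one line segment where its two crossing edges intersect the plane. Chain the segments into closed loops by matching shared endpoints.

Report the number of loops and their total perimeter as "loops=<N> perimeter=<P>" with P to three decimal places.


loops=1 perimeter=11.460

Straddling triangles (8 of 12):
  (v1,v3,v0) [++-] → (-1.64, -0.842784, -1.0423)–(-1.64, -1.225, -1.0423)  len=0.3822
  (v4,v1,v0) [-+-] → (1.1283, -1.225, -1.0423)–(-1.64, -1.225, -1.0423)  len=2.7683
  (v0,v3,v2) [-+-] → (-1.64, -0.842784, -1.0423)–(-1.64, 1.225, -1.0423)  len=2.0678
  (v5,v1,v4) [++-] → (1.1283, -1.225, -1.0423)–(1.64, -1.225, -1.0423)  len=0.5117
  (v3,v7,v2) [++-] → (-1.1283, 1.225, -1.0423)–(-1.64, 1.225, -1.0423)  len=0.5117
  (v2,v7,v6) [-+-] → (-1.1283, 1.225, -1.0423)–(1.64, 1.225, -1.0423)  len=2.7683
  (v6,v5,v4) [-+-] → (1.64, 0.842784, -1.0423)–(1.64, -1.225, -1.0423)  len=2.0678
  (v7,v5,v6) [++-] → (1.64, 0.842784, -1.0423)–(1.64, 1.225, -1.0423)  len=0.3822

Chained into 1 loop(s):
  loop 1: 8 segments, perimeter = 11.4600
Total perimeter = 11.460


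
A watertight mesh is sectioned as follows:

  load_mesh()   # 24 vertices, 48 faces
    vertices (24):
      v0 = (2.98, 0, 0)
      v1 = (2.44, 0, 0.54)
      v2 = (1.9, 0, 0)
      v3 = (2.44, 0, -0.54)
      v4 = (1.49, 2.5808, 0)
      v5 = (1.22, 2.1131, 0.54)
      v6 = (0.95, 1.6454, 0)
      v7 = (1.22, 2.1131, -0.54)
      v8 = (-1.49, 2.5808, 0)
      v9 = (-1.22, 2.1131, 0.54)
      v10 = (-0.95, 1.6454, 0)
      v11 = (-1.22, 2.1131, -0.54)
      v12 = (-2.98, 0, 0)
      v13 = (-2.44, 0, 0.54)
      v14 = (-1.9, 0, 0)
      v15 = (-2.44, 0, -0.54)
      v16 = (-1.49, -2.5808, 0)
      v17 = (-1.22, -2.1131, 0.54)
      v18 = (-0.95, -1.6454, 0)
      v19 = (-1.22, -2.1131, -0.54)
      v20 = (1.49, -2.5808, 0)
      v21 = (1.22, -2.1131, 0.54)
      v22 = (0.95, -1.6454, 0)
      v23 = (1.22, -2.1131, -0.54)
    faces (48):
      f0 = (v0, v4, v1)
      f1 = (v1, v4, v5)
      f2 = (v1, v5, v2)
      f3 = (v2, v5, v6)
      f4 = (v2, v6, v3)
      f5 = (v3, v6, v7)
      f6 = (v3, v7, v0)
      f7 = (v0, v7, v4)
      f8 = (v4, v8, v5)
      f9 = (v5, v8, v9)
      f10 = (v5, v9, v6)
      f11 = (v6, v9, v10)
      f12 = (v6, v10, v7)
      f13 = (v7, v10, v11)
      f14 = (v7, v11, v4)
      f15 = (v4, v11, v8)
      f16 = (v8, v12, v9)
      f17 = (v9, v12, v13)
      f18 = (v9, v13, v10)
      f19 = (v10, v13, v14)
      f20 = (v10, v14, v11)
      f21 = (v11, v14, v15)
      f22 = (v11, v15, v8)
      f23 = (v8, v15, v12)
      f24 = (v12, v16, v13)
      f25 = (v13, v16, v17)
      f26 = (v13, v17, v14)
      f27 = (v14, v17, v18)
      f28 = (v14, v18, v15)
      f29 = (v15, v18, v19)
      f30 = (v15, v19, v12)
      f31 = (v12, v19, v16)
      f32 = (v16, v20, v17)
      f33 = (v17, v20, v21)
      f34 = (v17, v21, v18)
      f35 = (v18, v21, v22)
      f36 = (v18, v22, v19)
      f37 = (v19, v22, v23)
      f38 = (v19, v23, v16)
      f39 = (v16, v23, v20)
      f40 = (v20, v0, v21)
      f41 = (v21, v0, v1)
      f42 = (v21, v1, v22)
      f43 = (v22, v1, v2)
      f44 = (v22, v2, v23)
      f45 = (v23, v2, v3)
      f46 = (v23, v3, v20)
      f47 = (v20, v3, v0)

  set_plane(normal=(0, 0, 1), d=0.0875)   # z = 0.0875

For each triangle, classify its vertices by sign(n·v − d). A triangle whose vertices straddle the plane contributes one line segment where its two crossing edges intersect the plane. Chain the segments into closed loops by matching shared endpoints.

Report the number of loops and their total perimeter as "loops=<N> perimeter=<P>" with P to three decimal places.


loops=2 perimeter=29.280

Straddling triangles (24 of 48):
  (v0,v4,v1) [--+] → (1.64394, 2.16261, 0.0875)–(2.8925, 0, 0.0875)  len=2.4972
  (v1,v4,v5) [+-+] → (1.64394, 2.16261, 0.0875)–(1.44625, 2.50502, 0.0875)  len=0.3954
  (v1,v5,v2) [++-] → (1.78981, 0.3424, 0.0875)–(1.9875, 0, 0.0875)  len=0.3954
  (v2,v5,v6) [-+-] → (1.78981, 0.3424, 0.0875)–(0.99375, 1.72118, 0.0875)  len=1.5921
  (v4,v8,v5) [--+] → (-1.05088, 2.50502, 0.0875)–(1.44625, 2.50502, 0.0875)  len=2.4971
  (v5,v8,v9) [+-+] → (-1.05088, 2.50502, 0.0875)–(-1.44625, 2.50502, 0.0875)  len=0.3954
  (v5,v9,v6) [++-] → (0.59838, 1.72118, 0.0875)–(0.99375, 1.72118, 0.0875)  len=0.3954
  (v6,v9,v10) [-+-] → (0.59838, 1.72118, 0.0875)–(-0.99375, 1.72118, 0.0875)  len=1.5921
  (v8,v12,v9) [--+] → (-2.69481, 0.3424, 0.0875)–(-1.44625, 2.50502, 0.0875)  len=2.4972
  (v9,v12,v13) [+-+] → (-2.69481, 0.3424, 0.0875)–(-2.8925, 0, 0.0875)  len=0.3954
  (v9,v13,v10) [++-] → (-1.19144, 1.37878, 0.0875)–(-0.99375, 1.72118, 0.0875)  len=0.3954
  (v10,v13,v14) [-+-] → (-1.19144, 1.37878, 0.0875)–(-1.9875, 0, 0.0875)  len=1.5921
  (v12,v16,v13) [--+] → (-1.64394, -2.16261, 0.0875)–(-2.8925, 0, 0.0875)  len=2.4972
  (v13,v16,v17) [+-+] → (-1.64394, -2.16261, 0.0875)–(-1.44625, -2.50502, 0.0875)  len=0.3954
  (v13,v17,v14) [++-] → (-1.78981, -0.3424, 0.0875)–(-1.9875, 0, 0.0875)  len=0.3954
  (v14,v17,v18) [-+-] → (-1.78981, -0.3424, 0.0875)–(-0.99375, -1.72118, 0.0875)  len=1.5921
  (v16,v20,v17) [--+] → (1.05088, -2.50502, 0.0875)–(-1.44625, -2.50502, 0.0875)  len=2.4971
  (v17,v20,v21) [+-+] → (1.05088, -2.50502, 0.0875)–(1.44625, -2.50502, 0.0875)  len=0.3954
  (v17,v21,v18) [++-] → (-0.59838, -1.72118, 0.0875)–(-0.99375, -1.72118, 0.0875)  len=0.3954
  (v18,v21,v22) [-+-] → (-0.59838, -1.72118, 0.0875)–(0.99375, -1.72118, 0.0875)  len=1.5921
  (v20,v0,v21) [--+] → (2.69481, -0.3424, 0.0875)–(1.44625, -2.50502, 0.0875)  len=2.4972
  (v21,v0,v1) [+-+] → (2.69481, -0.3424, 0.0875)–(2.8925, 0, 0.0875)  len=0.3954
  (v21,v1,v22) [++-] → (1.19144, -1.37878, 0.0875)–(0.99375, -1.72118, 0.0875)  len=0.3954
  (v22,v1,v2) [-+-] → (1.19144, -1.37878, 0.0875)–(1.9875, 0, 0.0875)  len=1.5921

Chained into 2 loop(s):
  loop 1: 12 segments, perimeter = 17.3551
  loop 2: 12 segments, perimeter = 11.9249
Total perimeter = 29.280


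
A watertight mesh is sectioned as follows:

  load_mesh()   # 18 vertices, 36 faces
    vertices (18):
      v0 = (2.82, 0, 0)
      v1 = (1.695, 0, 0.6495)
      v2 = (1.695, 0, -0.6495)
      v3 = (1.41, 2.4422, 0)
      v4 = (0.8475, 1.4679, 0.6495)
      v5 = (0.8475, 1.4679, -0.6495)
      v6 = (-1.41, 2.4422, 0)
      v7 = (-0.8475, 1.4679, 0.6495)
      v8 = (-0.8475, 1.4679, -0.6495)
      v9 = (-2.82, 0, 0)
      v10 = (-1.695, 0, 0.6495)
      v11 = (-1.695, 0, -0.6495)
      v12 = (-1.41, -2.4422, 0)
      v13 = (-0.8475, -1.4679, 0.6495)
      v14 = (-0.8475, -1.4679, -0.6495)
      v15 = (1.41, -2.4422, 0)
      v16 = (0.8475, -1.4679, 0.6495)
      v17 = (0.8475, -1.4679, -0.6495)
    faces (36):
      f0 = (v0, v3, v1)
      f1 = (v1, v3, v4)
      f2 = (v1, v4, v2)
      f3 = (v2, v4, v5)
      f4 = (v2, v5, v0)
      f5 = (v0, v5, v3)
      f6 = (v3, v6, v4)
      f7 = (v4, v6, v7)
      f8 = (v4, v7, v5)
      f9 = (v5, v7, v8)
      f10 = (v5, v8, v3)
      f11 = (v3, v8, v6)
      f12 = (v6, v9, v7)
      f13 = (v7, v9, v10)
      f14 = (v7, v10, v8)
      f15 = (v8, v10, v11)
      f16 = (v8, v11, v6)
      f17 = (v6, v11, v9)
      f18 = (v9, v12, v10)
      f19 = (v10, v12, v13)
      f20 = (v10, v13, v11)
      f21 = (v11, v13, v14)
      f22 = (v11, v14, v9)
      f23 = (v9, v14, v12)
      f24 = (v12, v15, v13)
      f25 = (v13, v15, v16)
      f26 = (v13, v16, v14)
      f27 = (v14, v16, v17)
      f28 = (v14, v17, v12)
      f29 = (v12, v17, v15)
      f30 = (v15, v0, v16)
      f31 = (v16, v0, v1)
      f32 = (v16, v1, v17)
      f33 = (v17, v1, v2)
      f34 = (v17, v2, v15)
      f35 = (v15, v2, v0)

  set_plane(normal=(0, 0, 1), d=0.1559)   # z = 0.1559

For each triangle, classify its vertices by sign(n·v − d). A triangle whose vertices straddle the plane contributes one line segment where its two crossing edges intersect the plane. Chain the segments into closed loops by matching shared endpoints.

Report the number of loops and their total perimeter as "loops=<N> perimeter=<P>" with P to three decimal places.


Straddling triangles (24 of 36):
  (v0,v3,v1) [--+] → (1.47841, 1.856, 0.1559)–(2.54997, 0, 0.1559)  len=2.1431
  (v1,v3,v4) [+-+] → (1.47841, 1.856, 0.1559)–(1.27498, 2.20834, 0.1559)  len=0.4068
  (v1,v4,v2) [++-] → (1.16954, 0.910121, 0.1559)–(1.695, 0, 0.1559)  len=1.0509
  (v2,v4,v5) [-+-] → (1.16954, 0.910121, 0.1559)–(0.8475, 1.4679, 0.1559)  len=0.6441
  (v3,v6,v4) [--+] → (-0.86813, 2.20834, 0.1559)–(1.27498, 2.20834, 0.1559)  len=2.1431
  (v4,v6,v7) [+-+] → (-0.86813, 2.20834, 0.1559)–(-1.27498, 2.20834, 0.1559)  len=0.4069
  (v4,v7,v5) [++-] → (-0.203426, 1.4679, 0.1559)–(0.8475, 1.4679, 0.1559)  len=1.0509
  (v5,v7,v8) [-+-] → (-0.203426, 1.4679, 0.1559)–(-0.8475, 1.4679, 0.1559)  len=0.6441
  (v6,v9,v7) [--+] → (-2.34654, 0.352341, 0.1559)–(-1.27498, 2.20834, 0.1559)  len=2.1431
  (v7,v9,v10) [+-+] → (-2.34654, 0.352341, 0.1559)–(-2.54997, 0, 0.1559)  len=0.4068
  (v7,v10,v8) [++-] → (-1.37296, 0.557779, 0.1559)–(-0.8475, 1.4679, 0.1559)  len=1.0509
  (v8,v10,v11) [-+-] → (-1.37296, 0.557779, 0.1559)–(-1.695, 0, 0.1559)  len=0.6441
  (v9,v12,v10) [--+] → (-1.47841, -1.856, 0.1559)–(-2.54997, 0, 0.1559)  len=2.1431
  (v10,v12,v13) [+-+] → (-1.47841, -1.856, 0.1559)–(-1.27498, -2.20834, 0.1559)  len=0.4068
  (v10,v13,v11) [++-] → (-1.16954, -0.910121, 0.1559)–(-1.695, 0, 0.1559)  len=1.0509
  (v11,v13,v14) [-+-] → (-1.16954, -0.910121, 0.1559)–(-0.8475, -1.4679, 0.1559)  len=0.6441
  (v12,v15,v13) [--+] → (0.86813, -2.20834, 0.1559)–(-1.27498, -2.20834, 0.1559)  len=2.1431
  (v13,v15,v16) [+-+] → (0.86813, -2.20834, 0.1559)–(1.27498, -2.20834, 0.1559)  len=0.4069
  (v13,v16,v14) [++-] → (0.203426, -1.4679, 0.1559)–(-0.8475, -1.4679, 0.1559)  len=1.0509
  (v14,v16,v17) [-+-] → (0.203426, -1.4679, 0.1559)–(0.8475, -1.4679, 0.1559)  len=0.6441
  (v15,v0,v16) [--+] → (2.34654, -0.352341, 0.1559)–(1.27498, -2.20834, 0.1559)  len=2.1431
  (v16,v0,v1) [+-+] → (2.34654, -0.352341, 0.1559)–(2.54997, 0, 0.1559)  len=0.4068
  (v16,v1,v17) [++-] → (1.37296, -0.557779, 0.1559)–(0.8475, -1.4679, 0.1559)  len=1.0509
  (v17,v1,v2) [-+-] → (1.37296, -0.557779, 0.1559)–(1.695, 0, 0.1559)  len=0.6441

Chained into 2 loop(s):
  loop 1: 12 segments, perimeter = 15.2998
  loop 2: 12 segments, perimeter = 10.1700
Total perimeter = 25.470

loops=2 perimeter=25.470


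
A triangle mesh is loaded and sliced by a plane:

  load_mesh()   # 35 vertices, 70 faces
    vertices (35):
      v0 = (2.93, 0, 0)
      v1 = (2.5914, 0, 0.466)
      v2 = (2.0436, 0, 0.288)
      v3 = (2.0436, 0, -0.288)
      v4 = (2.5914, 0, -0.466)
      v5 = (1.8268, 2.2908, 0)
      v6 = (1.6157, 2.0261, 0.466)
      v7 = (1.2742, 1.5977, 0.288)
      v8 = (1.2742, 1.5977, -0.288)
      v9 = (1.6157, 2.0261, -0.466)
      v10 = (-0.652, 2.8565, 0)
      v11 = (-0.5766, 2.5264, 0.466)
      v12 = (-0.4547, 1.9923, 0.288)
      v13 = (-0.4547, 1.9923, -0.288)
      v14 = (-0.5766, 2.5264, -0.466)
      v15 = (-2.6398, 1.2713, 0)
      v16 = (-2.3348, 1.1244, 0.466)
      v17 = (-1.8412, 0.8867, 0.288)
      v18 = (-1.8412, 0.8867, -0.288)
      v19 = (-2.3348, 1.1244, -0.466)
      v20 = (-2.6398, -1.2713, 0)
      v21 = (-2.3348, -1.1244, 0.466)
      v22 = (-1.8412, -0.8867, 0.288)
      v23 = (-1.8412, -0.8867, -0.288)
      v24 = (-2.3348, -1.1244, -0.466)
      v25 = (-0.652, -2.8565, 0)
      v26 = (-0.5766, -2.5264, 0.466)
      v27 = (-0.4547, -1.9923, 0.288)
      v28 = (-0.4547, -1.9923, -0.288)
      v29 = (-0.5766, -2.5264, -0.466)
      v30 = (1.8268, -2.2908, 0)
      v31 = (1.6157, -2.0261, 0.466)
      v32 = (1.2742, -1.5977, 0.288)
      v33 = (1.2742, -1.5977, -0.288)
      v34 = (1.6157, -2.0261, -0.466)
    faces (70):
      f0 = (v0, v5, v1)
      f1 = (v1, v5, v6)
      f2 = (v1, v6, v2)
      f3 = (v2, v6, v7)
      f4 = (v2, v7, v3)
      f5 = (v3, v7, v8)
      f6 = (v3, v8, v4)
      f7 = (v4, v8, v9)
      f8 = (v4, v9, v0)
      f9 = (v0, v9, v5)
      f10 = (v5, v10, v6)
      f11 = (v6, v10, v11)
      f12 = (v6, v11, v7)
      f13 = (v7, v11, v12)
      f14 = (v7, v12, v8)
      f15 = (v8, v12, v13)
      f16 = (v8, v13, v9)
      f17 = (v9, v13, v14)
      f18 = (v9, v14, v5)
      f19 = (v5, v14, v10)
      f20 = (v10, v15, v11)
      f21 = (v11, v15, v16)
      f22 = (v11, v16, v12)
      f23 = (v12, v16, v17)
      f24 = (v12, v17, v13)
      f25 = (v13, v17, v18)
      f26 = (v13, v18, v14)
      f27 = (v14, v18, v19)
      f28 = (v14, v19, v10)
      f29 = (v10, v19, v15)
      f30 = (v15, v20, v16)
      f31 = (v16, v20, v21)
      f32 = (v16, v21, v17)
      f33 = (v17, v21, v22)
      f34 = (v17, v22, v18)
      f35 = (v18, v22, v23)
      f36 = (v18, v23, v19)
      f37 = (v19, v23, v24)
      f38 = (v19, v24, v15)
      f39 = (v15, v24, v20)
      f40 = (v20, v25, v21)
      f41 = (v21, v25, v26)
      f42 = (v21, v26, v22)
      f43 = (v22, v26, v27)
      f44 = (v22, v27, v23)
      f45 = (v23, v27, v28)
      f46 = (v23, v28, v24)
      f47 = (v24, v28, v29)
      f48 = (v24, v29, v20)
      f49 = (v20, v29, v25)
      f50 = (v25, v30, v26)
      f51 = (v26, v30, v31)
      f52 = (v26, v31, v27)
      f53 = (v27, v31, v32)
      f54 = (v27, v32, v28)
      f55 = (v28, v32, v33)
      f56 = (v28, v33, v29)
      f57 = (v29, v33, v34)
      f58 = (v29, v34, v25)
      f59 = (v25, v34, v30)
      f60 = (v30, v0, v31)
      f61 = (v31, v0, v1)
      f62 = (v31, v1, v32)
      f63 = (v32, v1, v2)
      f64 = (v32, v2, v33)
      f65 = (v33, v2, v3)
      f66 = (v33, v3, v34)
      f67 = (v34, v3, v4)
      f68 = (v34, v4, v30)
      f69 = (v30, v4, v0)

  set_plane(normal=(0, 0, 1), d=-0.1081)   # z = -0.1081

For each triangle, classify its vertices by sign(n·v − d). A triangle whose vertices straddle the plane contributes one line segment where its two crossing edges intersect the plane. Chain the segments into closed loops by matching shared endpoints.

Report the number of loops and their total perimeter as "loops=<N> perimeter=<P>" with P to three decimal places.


loops=2 perimeter=29.734

Straddling triangles (28 of 70):
  (v2,v7,v3) [++-] → (1.8033, 0.499004, -0.1081)–(2.0436, 0, -0.1081)  len=0.5539
  (v3,v7,v8) [-+-] → (1.8033, 0.499004, -0.1081)–(1.2742, 1.5977, -0.1081)  len=1.2195
  (v4,v9,v0) [--+] → (2.62512, 0.470003, -0.1081)–(2.85145, 0, -0.1081)  len=0.5217
  (v0,v9,v5) [+-+] → (2.62512, 0.470003, -0.1081)–(1.77783, 2.2294, -0.1081)  len=1.9528
  (v7,v12,v8) [++-] → (0.734219, 1.72094, -0.1081)–(1.2742, 1.5977, -0.1081)  len=0.5539
  (v8,v12,v13) [-+-] → (0.734219, 1.72094, -0.1081)–(-0.4547, 1.9923, -0.1081)  len=1.2195
  (v9,v14,v5) [--+] → (1.26927, 2.34545, -0.1081)–(1.77783, 2.2294, -0.1081)  len=0.5216
  (v5,v14,v10) [+-+] → (1.26927, 2.34545, -0.1081)–(-0.634509, 2.77993, -0.1081)  len=1.9527
  (v12,v17,v13) [++-] → (-0.887741, 1.64699, -0.1081)–(-0.4547, 1.9923, -0.1081)  len=0.5539
  (v13,v17,v18) [-+-] → (-0.887741, 1.64699, -0.1081)–(-1.8412, 0.8867, -0.1081)  len=1.2195
  (v14,v19,v10) [--+] → (-1.04237, 2.4547, -0.1081)–(-0.634509, 2.77993, -0.1081)  len=0.5217
  (v10,v19,v15) [+-+] → (-1.04237, 2.4547, -0.1081)–(-2.56905, 1.23722, -0.1081)  len=1.9527
  (v17,v22,v18) [++-] → (-1.8412, 0.33282, -0.1081)–(-1.8412, 0.8867, -0.1081)  len=0.5539
  (v18,v22,v23) [-+-] → (-1.8412, 0.33282, -0.1081)–(-1.8412, -0.8867, -0.1081)  len=1.2195
  (v19,v24,v15) [--+] → (-2.56905, 0.715559, -0.1081)–(-2.56905, 1.23722, -0.1081)  len=0.5217
  (v15,v24,v20) [+-+] → (-2.56905, 0.715559, -0.1081)–(-2.56905, -1.23722, -0.1081)  len=1.9528
  (v22,v27,v23) [++-] → (-1.40816, -1.23201, -0.1081)–(-1.8412, -0.8867, -0.1081)  len=0.5539
  (v23,v27,v28) [-+-] → (-1.40816, -1.23201, -0.1081)–(-0.4547, -1.9923, -0.1081)  len=1.2195
  (v24,v29,v20) [--+] → (-2.16119, -1.56245, -0.1081)–(-2.56905, -1.23722, -0.1081)  len=0.5217
  (v20,v29,v25) [+-+] → (-2.16119, -1.56245, -0.1081)–(-0.634509, -2.77993, -0.1081)  len=1.9527
  (v27,v32,v28) [++-] → (0.0852811, -1.86906, -0.1081)–(-0.4547, -1.9923, -0.1081)  len=0.5539
  (v28,v32,v33) [-+-] → (0.0852811, -1.86906, -0.1081)–(1.2742, -1.5977, -0.1081)  len=1.2195
  (v29,v34,v25) [--+] → (-0.125952, -2.66387, -0.1081)–(-0.634509, -2.77993, -0.1081)  len=0.5216
  (v25,v34,v30) [+-+] → (-0.125952, -2.66387, -0.1081)–(1.77783, -2.2294, -0.1081)  len=1.9527
  (v32,v2,v33) [++-] → (1.5145, -1.0987, -0.1081)–(1.2742, -1.5977, -0.1081)  len=0.5539
  (v33,v2,v3) [-+-] → (1.5145, -1.0987, -0.1081)–(2.0436, 0, -0.1081)  len=1.2195
  (v34,v4,v30) [--+] → (2.00417, -1.75939, -0.1081)–(1.77783, -2.2294, -0.1081)  len=0.5217
  (v30,v4,v0) [+-+] → (2.00417, -1.75939, -0.1081)–(2.85145, 0, -0.1081)  len=1.9528

Chained into 2 loop(s):
  loop 1: 14 segments, perimeter = 12.4134
  loop 2: 14 segments, perimeter = 17.3207
Total perimeter = 29.734


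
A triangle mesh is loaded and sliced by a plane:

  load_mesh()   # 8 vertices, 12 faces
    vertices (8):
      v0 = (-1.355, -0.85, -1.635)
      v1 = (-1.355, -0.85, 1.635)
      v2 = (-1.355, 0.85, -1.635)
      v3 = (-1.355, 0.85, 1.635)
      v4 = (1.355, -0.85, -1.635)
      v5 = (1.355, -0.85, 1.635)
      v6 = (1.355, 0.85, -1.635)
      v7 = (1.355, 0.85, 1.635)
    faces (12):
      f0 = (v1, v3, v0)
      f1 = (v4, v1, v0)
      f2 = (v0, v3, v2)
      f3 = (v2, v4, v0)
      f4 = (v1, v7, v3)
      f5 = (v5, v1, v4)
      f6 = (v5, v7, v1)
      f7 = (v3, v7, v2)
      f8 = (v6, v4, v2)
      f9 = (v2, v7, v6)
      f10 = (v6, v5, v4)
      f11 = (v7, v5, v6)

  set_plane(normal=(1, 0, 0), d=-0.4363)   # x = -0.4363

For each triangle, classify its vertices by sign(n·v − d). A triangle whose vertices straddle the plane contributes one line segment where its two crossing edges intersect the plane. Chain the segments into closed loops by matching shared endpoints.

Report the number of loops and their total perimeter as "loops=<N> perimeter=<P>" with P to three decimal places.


Straddling triangles (8 of 12):
  (v4,v1,v0) [+--] → (-0.4363, -0.85, 0.526458)–(-0.4363, -0.85, -1.635)  len=2.1615
  (v2,v4,v0) [-+-] → (-0.4363, 0.273694, -1.635)–(-0.4363, -0.85, -1.635)  len=1.1237
  (v1,v7,v3) [-+-] → (-0.4363, -0.273694, 1.635)–(-0.4363, 0.85, 1.635)  len=1.1237
  (v5,v1,v4) [+-+] → (-0.4363, -0.85, 1.635)–(-0.4363, -0.85, 0.526458)  len=1.1085
  (v5,v7,v1) [++-] → (-0.4363, -0.273694, 1.635)–(-0.4363, -0.85, 1.635)  len=0.5763
  (v3,v7,v2) [-+-] → (-0.4363, 0.85, 1.635)–(-0.4363, 0.85, -0.526458)  len=2.1615
  (v6,v4,v2) [++-] → (-0.4363, 0.273694, -1.635)–(-0.4363, 0.85, -1.635)  len=0.5763
  (v2,v7,v6) [-++] → (-0.4363, 0.85, -0.526458)–(-0.4363, 0.85, -1.635)  len=1.1085

Chained into 1 loop(s):
  loop 1: 8 segments, perimeter = 9.9400
Total perimeter = 9.940

loops=1 perimeter=9.940


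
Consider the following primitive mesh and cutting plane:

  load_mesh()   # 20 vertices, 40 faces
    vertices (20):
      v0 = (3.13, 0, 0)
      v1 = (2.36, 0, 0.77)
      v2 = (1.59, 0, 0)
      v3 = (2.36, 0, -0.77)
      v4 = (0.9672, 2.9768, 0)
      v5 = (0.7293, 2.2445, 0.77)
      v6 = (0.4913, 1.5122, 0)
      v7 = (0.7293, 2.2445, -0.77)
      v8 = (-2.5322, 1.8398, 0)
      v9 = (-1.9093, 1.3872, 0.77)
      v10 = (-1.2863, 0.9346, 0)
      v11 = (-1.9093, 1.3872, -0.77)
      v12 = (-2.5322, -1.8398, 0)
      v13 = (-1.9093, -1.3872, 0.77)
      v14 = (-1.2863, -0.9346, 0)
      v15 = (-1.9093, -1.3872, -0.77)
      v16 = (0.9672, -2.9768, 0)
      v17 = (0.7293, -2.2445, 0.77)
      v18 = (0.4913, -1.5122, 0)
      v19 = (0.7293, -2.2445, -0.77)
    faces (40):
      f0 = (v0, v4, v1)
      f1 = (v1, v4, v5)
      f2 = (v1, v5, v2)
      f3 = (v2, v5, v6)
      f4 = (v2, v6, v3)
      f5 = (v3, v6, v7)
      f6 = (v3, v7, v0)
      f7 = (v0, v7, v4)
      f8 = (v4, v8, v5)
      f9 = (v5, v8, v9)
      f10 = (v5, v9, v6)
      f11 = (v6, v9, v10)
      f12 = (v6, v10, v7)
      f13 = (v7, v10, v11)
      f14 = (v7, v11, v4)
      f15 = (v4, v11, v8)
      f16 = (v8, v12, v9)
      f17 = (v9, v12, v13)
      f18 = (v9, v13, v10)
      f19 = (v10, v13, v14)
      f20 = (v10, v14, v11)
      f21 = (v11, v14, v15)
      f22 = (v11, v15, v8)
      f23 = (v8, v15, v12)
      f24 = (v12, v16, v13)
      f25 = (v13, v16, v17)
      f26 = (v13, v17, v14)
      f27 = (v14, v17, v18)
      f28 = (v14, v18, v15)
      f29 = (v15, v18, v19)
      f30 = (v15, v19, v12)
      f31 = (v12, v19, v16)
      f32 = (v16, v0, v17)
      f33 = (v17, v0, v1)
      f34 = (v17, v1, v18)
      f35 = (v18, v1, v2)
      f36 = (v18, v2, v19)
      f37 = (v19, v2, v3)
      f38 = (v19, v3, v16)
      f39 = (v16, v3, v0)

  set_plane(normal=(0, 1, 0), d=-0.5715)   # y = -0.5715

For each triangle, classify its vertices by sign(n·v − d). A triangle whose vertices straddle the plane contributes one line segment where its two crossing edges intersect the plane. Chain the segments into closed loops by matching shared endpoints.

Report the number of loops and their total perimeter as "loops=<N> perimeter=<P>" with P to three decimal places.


Straddling triangles (16 of 40):
  (v8,v12,v9) [+-+] → (-2.5322, -0.5715, 0)–(-2.28738, -0.5715, 0.302631)  len=0.3893
  (v9,v12,v13) [+--] → (-2.28738, -0.5715, 0.302631)–(-1.9093, -0.5715, 0.77)  len=0.6011
  (v9,v13,v10) [+-+] → (-1.9093, -0.5715, 0.77)–(-1.69043, -0.5715, 0.499482)  len=0.3480
  (v10,v13,v14) [+--] → (-1.69043, -0.5715, 0.499482)–(-1.2863, -0.5715, 0)  len=0.6425
  (v10,v14,v11) [+-+] → (-1.2863, -0.5715, 0)–(-1.38373, -0.5715, -0.120418)  len=0.1549
  (v11,v14,v15) [+--] → (-1.38373, -0.5715, -0.120418)–(-1.9093, -0.5715, -0.77)  len=0.8356
  (v11,v15,v8) [+-+] → (-1.9093, -0.5715, -0.77)–(-2.06675, -0.5715, -0.575364)  len=0.2503
  (v8,v15,v12) [+--] → (-2.06675, -0.5715, -0.575364)–(-2.5322, -0.5715, 0)  len=0.7401
  (v16,v0,v17) [-+-] → (2.71478, -0.5715, 0)–(2.51873, -0.5715, 0.196059)  len=0.2773
  (v17,v0,v1) [-++] → (2.51873, -0.5715, 0.196059)–(1.94479, -0.5715, 0.77)  len=0.8117
  (v17,v1,v18) [-+-] → (1.94479, -0.5715, 0.77)–(1.65377, -0.5715, 0.478997)  len=0.4116
  (v18,v1,v2) [-++] → (1.65377, -0.5715, 0.478997)–(1.17477, -0.5715, 0)  len=0.6774
  (v18,v2,v19) [-+-] → (1.17477, -0.5715, 0)–(1.37085, -0.5715, -0.196059)  len=0.2773
  (v19,v2,v3) [-++] → (1.37085, -0.5715, -0.196059)–(1.94479, -0.5715, -0.77)  len=0.8117
  (v19,v3,v16) [-+-] → (1.94479, -0.5715, -0.77)–(2.0926, -0.5715, -0.622172)  len=0.2091
  (v16,v3,v0) [-++] → (2.0926, -0.5715, -0.622172)–(2.71478, -0.5715, 0)  len=0.8799

Chained into 2 loop(s):
  loop 1: 8 segments, perimeter = 3.9618
  loop 2: 8 segments, perimeter = 4.3558
Total perimeter = 8.318

loops=2 perimeter=8.318


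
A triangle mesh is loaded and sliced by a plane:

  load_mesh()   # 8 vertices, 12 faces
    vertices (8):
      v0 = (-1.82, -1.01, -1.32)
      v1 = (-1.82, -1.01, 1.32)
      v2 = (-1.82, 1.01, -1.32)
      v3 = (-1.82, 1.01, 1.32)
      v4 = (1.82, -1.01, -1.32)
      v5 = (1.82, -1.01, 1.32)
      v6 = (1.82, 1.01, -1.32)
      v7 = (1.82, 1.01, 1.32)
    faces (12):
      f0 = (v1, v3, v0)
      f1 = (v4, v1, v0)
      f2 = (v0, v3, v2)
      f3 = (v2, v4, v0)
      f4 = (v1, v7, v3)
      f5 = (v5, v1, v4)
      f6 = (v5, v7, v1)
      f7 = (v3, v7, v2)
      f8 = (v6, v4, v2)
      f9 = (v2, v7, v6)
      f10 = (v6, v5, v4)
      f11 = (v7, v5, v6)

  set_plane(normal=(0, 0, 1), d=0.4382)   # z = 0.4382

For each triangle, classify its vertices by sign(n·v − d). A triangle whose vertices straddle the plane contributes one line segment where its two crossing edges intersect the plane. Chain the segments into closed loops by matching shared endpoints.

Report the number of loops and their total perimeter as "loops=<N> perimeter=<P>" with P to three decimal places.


loops=1 perimeter=11.320

Straddling triangles (8 of 12):
  (v1,v3,v0) [++-] → (-1.82, 0.335289, 0.4382)–(-1.82, -1.01, 0.4382)  len=1.3453
  (v4,v1,v0) [-+-] → (-0.604185, -1.01, 0.4382)–(-1.82, -1.01, 0.4382)  len=1.2158
  (v0,v3,v2) [-+-] → (-1.82, 0.335289, 0.4382)–(-1.82, 1.01, 0.4382)  len=0.6747
  (v5,v1,v4) [++-] → (-0.604185, -1.01, 0.4382)–(1.82, -1.01, 0.4382)  len=2.4242
  (v3,v7,v2) [++-] → (0.604185, 1.01, 0.4382)–(-1.82, 1.01, 0.4382)  len=2.4242
  (v2,v7,v6) [-+-] → (0.604185, 1.01, 0.4382)–(1.82, 1.01, 0.4382)  len=1.2158
  (v6,v5,v4) [-+-] → (1.82, -0.335289, 0.4382)–(1.82, -1.01, 0.4382)  len=0.6747
  (v7,v5,v6) [++-] → (1.82, -0.335289, 0.4382)–(1.82, 1.01, 0.4382)  len=1.3453

Chained into 1 loop(s):
  loop 1: 8 segments, perimeter = 11.3200
Total perimeter = 11.320


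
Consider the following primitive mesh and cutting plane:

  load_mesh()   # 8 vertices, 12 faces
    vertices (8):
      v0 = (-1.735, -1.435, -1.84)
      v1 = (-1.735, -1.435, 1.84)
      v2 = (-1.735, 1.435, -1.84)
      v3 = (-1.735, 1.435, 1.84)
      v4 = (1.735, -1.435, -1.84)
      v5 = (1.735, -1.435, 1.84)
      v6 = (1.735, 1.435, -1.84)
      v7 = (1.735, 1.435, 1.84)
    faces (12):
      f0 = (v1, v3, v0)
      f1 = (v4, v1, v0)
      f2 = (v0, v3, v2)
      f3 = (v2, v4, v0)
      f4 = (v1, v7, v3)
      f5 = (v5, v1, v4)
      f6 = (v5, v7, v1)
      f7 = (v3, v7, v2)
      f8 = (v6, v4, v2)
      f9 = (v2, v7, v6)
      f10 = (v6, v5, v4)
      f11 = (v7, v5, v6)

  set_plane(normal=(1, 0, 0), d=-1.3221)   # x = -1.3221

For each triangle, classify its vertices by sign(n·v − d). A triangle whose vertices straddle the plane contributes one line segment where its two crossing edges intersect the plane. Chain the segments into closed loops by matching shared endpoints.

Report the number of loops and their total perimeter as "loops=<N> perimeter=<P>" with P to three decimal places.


Straddling triangles (8 of 12):
  (v4,v1,v0) [+--] → (-1.3221, -1.435, 1.40211)–(-1.3221, -1.435, -1.84)  len=3.2421
  (v2,v4,v0) [-+-] → (-1.3221, 1.09349, -1.84)–(-1.3221, -1.435, -1.84)  len=2.5285
  (v1,v7,v3) [-+-] → (-1.3221, -1.09349, 1.84)–(-1.3221, 1.435, 1.84)  len=2.5285
  (v5,v1,v4) [+-+] → (-1.3221, -1.435, 1.84)–(-1.3221, -1.435, 1.40211)  len=0.4379
  (v5,v7,v1) [++-] → (-1.3221, -1.09349, 1.84)–(-1.3221, -1.435, 1.84)  len=0.3415
  (v3,v7,v2) [-+-] → (-1.3221, 1.435, 1.84)–(-1.3221, 1.435, -1.40211)  len=3.2421
  (v6,v4,v2) [++-] → (-1.3221, 1.09349, -1.84)–(-1.3221, 1.435, -1.84)  len=0.3415
  (v2,v7,v6) [-++] → (-1.3221, 1.435, -1.40211)–(-1.3221, 1.435, -1.84)  len=0.4379

Chained into 1 loop(s):
  loop 1: 8 segments, perimeter = 13.1000
Total perimeter = 13.100

loops=1 perimeter=13.100


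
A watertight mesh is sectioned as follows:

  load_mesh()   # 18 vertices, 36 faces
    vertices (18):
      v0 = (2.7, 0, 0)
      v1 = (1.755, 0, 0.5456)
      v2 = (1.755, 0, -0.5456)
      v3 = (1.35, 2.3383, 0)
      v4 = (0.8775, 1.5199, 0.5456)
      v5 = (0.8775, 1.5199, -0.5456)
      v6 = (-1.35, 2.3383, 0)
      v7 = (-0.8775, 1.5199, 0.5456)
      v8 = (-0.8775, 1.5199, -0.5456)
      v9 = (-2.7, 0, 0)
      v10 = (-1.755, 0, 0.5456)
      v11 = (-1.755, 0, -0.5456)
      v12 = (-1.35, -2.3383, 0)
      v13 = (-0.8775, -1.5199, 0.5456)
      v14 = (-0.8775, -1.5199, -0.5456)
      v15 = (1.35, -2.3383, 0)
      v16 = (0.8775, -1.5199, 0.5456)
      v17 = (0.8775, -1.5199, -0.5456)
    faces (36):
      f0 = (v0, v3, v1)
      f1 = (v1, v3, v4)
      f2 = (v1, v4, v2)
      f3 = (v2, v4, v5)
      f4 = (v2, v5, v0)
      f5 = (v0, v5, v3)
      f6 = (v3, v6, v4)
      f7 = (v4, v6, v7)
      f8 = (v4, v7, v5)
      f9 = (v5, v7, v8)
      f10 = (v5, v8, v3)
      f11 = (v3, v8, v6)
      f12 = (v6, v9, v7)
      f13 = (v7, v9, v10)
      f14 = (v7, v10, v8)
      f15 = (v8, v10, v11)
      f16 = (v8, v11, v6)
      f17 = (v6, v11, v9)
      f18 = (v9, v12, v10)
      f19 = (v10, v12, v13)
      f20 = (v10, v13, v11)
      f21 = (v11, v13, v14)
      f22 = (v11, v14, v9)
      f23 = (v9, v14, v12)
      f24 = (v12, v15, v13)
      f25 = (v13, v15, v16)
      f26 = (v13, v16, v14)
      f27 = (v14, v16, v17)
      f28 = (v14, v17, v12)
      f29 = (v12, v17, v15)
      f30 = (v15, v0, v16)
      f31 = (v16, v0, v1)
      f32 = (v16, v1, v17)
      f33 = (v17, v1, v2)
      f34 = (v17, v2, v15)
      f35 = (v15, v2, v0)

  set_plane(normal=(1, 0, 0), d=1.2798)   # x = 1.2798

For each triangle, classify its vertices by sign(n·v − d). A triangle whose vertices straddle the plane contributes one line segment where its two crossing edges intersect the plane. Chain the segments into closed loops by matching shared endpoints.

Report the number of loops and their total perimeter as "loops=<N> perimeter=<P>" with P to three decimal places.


loops=2 perimeter=8.643

Straddling triangles (16 of 36):
  (v1,v3,v4) [++-] → (1.2798, 2.21671, 0.0810606)–(1.2798, 0.823084, 0.5456)  len=1.4690
  (v1,v4,v2) [+-+] → (1.2798, 0.823084, 0.5456)–(1.2798, 0.823084, 0.0453268)  len=0.5003
  (v2,v4,v5) [+--] → (1.2798, 0.823084, 0.0453268)–(1.2798, 0.823084, -0.5456)  len=0.5909
  (v2,v5,v0) [+-+] → (1.2798, 0.823084, -0.5456)–(1.2798, 1.1844, -0.425164)  len=0.3809
  (v0,v5,v3) [+-+] → (1.2798, 1.1844, -0.425164)–(1.2798, 2.21671, -0.0810606)  len=1.0882
  (v3,v6,v4) [+--] → (1.2798, 2.3383, 0)–(1.2798, 2.21671, 0.0810606)  len=0.1461
  (v5,v8,v3) [--+] → (1.2798, 2.31251, -0.0171947)–(1.2798, 2.21671, -0.0810606)  len=0.1151
  (v3,v8,v6) [+--] → (1.2798, 2.31251, -0.0171947)–(1.2798, 2.3383, 0)  len=0.0310
  (v12,v15,v13) [-+-] → (1.2798, -2.3383, 0)–(1.2798, -2.31251, 0.0171947)  len=0.0310
  (v13,v15,v16) [-+-] → (1.2798, -2.31251, 0.0171947)–(1.2798, -2.21671, 0.0810606)  len=0.1151
  (v12,v17,v15) [--+] → (1.2798, -2.21671, -0.0810606)–(1.2798, -2.3383, 0)  len=0.1461
  (v15,v0,v16) [++-] → (1.2798, -1.1844, 0.425164)–(1.2798, -2.21671, 0.0810606)  len=1.0882
  (v16,v0,v1) [-++] → (1.2798, -1.1844, 0.425164)–(1.2798, -0.823084, 0.5456)  len=0.3809
  (v16,v1,v17) [-+-] → (1.2798, -0.823084, 0.5456)–(1.2798, -0.823084, -0.0453268)  len=0.5909
  (v17,v1,v2) [-++] → (1.2798, -0.823084, -0.0453268)–(1.2798, -0.823084, -0.5456)  len=0.5003
  (v17,v2,v15) [-++] → (1.2798, -0.823084, -0.5456)–(1.2798, -2.21671, -0.0810606)  len=1.4690

Chained into 2 loop(s):
  loop 1: 8 segments, perimeter = 4.3215
  loop 2: 8 segments, perimeter = 4.3215
Total perimeter = 8.643


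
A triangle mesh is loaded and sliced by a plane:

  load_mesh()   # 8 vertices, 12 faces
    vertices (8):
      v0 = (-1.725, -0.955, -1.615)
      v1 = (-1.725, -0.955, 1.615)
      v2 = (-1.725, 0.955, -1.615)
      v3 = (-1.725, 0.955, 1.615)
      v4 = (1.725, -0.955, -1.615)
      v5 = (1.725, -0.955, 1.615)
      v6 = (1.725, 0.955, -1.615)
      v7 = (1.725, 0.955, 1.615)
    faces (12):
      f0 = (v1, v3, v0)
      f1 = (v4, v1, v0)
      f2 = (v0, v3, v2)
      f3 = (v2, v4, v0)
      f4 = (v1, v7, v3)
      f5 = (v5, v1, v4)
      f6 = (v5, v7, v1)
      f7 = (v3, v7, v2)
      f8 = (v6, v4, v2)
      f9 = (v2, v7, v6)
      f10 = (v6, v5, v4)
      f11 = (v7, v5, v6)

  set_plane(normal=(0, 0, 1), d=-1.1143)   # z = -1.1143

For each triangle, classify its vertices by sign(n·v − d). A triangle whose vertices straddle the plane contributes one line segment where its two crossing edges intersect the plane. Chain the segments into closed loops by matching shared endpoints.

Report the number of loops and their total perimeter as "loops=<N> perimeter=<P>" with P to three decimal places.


Straddling triangles (8 of 12):
  (v1,v3,v0) [++-] → (-1.725, -0.65892, -1.1143)–(-1.725, -0.955, -1.1143)  len=0.2961
  (v4,v1,v0) [-+-] → (1.1902, -0.955, -1.1143)–(-1.725, -0.955, -1.1143)  len=2.9152
  (v0,v3,v2) [-+-] → (-1.725, -0.65892, -1.1143)–(-1.725, 0.955, -1.1143)  len=1.6139
  (v5,v1,v4) [++-] → (1.1902, -0.955, -1.1143)–(1.725, -0.955, -1.1143)  len=0.5348
  (v3,v7,v2) [++-] → (-1.1902, 0.955, -1.1143)–(-1.725, 0.955, -1.1143)  len=0.5348
  (v2,v7,v6) [-+-] → (-1.1902, 0.955, -1.1143)–(1.725, 0.955, -1.1143)  len=2.9152
  (v6,v5,v4) [-+-] → (1.725, 0.65892, -1.1143)–(1.725, -0.955, -1.1143)  len=1.6139
  (v7,v5,v6) [++-] → (1.725, 0.65892, -1.1143)–(1.725, 0.955, -1.1143)  len=0.2961

Chained into 1 loop(s):
  loop 1: 8 segments, perimeter = 10.7200
Total perimeter = 10.720

loops=1 perimeter=10.720


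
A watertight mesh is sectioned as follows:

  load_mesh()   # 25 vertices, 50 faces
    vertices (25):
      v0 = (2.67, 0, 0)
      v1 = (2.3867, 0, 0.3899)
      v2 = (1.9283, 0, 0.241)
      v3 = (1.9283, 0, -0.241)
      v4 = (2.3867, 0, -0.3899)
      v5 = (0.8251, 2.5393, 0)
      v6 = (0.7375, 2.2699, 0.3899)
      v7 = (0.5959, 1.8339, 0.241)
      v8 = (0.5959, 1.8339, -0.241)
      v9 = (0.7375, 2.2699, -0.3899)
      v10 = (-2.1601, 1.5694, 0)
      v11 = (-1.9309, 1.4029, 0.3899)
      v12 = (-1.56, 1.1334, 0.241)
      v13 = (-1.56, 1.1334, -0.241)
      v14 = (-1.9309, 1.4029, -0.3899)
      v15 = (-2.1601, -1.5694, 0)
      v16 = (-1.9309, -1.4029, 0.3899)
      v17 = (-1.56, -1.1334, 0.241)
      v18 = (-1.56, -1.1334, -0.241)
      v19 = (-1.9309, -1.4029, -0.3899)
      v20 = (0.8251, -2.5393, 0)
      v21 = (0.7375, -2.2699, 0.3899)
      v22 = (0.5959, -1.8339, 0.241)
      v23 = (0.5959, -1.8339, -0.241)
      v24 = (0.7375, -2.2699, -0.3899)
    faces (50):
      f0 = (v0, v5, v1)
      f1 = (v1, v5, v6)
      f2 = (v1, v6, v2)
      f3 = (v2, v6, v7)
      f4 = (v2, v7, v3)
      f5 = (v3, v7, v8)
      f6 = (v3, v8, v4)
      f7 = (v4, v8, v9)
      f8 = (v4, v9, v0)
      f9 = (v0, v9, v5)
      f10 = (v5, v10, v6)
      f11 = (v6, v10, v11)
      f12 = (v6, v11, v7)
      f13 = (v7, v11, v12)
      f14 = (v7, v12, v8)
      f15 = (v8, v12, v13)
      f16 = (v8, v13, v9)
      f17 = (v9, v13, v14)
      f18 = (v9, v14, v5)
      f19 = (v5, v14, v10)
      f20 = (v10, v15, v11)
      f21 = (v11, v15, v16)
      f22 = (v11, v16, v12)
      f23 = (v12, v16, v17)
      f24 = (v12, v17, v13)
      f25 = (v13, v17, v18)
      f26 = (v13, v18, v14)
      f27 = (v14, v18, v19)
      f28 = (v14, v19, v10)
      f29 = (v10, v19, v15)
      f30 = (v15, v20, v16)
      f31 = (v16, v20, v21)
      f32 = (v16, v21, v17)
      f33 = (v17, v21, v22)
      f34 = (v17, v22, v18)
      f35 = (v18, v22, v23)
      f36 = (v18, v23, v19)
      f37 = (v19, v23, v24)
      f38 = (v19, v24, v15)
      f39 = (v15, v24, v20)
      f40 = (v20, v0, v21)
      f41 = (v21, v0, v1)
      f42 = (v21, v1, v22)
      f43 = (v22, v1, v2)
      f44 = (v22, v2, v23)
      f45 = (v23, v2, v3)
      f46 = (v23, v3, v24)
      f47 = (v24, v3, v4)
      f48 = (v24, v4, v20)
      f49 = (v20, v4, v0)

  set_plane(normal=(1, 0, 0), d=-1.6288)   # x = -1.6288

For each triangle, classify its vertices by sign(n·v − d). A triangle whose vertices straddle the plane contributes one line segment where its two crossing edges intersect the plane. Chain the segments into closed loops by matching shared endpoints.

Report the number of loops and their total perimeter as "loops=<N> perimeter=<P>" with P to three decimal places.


loops=1 perimeter=7.927

Straddling triangles (18 of 50):
  (v5,v10,v6) [+-+] → (-1.6288, 1.74202, 0)–(-1.6288, 1.69784, 0.0714915)  len=0.0840
  (v6,v10,v11) [+--] → (-1.6288, 1.69784, 0.0714915)–(-1.6288, 1.50106, 0.3899)  len=0.3743
  (v6,v11,v7) [+-+] → (-1.6288, 1.50106, 0.3899)–(-1.6288, 1.45443, 0.372098)  len=0.0499
  (v7,v11,v12) [+-+] → (-1.6288, 1.45443, 0.372098)–(-1.6288, 1.18339, 0.26862)  len=0.2901
  (v9,v13,v14) [++-] → (-1.6288, 1.18339, -0.26862)–(-1.6288, 1.50106, -0.3899)  len=0.3400
  (v9,v14,v5) [+-+] → (-1.6288, 1.50106, -0.3899)–(-1.6288, 1.52747, -0.347161)  len=0.0502
  (v5,v14,v10) [+--] → (-1.6288, 1.52747, -0.347161)–(-1.6288, 1.74202, 0)  len=0.4081
  (v11,v16,v12) [--+] → (-1.6288, 0.66293, 0.26862)–(-1.6288, 1.18339, 0.26862)  len=0.5205
  (v12,v16,v17) [+-+] → (-1.6288, 0.66293, 0.26862)–(-1.6288, -1.18339, 0.26862)  len=1.8463
  (v13,v18,v14) [++-] → (-1.6288, -0.66293, -0.26862)–(-1.6288, 1.18339, -0.26862)  len=1.8463
  (v14,v18,v19) [-+-] → (-1.6288, -0.66293, -0.26862)–(-1.6288, -1.18339, -0.26862)  len=0.5205
  (v15,v20,v16) [-+-] → (-1.6288, -1.74202, 0)–(-1.6288, -1.52747, 0.347161)  len=0.4081
  (v16,v20,v21) [-++] → (-1.6288, -1.52747, 0.347161)–(-1.6288, -1.50106, 0.3899)  len=0.0502
  (v16,v21,v17) [-++] → (-1.6288, -1.50106, 0.3899)–(-1.6288, -1.18339, 0.26862)  len=0.3400
  (v18,v23,v19) [++-] → (-1.6288, -1.45443, -0.372098)–(-1.6288, -1.18339, -0.26862)  len=0.2901
  (v19,v23,v24) [-++] → (-1.6288, -1.45443, -0.372098)–(-1.6288, -1.50106, -0.3899)  len=0.0499
  (v19,v24,v15) [-+-] → (-1.6288, -1.50106, -0.3899)–(-1.6288, -1.69784, -0.0714915)  len=0.3743
  (v15,v24,v20) [-++] → (-1.6288, -1.69784, -0.0714915)–(-1.6288, -1.74202, 0)  len=0.0840

Chained into 1 loop(s):
  loop 1: 18 segments, perimeter = 7.9271
Total perimeter = 7.927


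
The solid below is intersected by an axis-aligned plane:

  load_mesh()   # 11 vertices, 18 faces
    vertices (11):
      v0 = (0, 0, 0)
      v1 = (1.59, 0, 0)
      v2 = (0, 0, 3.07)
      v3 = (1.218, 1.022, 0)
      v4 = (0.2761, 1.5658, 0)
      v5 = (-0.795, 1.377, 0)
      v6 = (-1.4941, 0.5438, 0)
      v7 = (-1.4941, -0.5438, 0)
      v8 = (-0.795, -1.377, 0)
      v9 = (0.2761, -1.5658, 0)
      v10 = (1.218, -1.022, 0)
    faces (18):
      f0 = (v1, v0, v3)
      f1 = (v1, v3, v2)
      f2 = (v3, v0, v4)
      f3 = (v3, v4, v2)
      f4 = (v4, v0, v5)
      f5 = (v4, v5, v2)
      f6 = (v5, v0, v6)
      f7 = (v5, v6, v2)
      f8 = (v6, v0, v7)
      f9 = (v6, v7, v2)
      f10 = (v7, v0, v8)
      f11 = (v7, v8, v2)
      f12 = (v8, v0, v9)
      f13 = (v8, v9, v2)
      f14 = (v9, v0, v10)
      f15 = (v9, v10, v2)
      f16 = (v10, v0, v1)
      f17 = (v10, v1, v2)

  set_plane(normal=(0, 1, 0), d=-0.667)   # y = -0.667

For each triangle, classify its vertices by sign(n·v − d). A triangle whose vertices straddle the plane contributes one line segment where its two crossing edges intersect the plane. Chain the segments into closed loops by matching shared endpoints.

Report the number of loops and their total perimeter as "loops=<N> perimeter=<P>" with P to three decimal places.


loops=1 perimeter=7.319

Straddling triangles (8 of 18):
  (v7,v0,v8) [++-] → (-0.385087, -0.667, 0)–(-1.39073, -0.667, 0)  len=1.0056
  (v7,v8,v2) [+-+] → (-1.39073, -0.667, 0)–(-0.385087, -0.667, 1.58293)  len=1.8754
  (v8,v0,v9) [-+-] → (-0.385087, -0.667, 0)–(0.117613, -0.667, 0)  len=0.5027
  (v8,v9,v2) [--+] → (0.117613, -0.667, 1.76224)–(-0.385087, -0.667, 1.58293)  len=0.5337
  (v9,v0,v10) [-+-] → (0.117613, -0.667, 0)–(0.794918, -0.667, 0)  len=0.6773
  (v9,v10,v2) [--+] → (0.794918, -0.667, 1.06639)–(0.117613, -0.667, 1.76224)  len=0.9711
  (v10,v0,v1) [-++] → (0.794918, -0.667, 0)–(1.34722, -0.667, 0)  len=0.5523
  (v10,v1,v2) [-++] → (1.34722, -0.667, 0)–(0.794918, -0.667, 1.06639)  len=1.2009

Chained into 1 loop(s):
  loop 1: 8 segments, perimeter = 7.3190
Total perimeter = 7.319
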